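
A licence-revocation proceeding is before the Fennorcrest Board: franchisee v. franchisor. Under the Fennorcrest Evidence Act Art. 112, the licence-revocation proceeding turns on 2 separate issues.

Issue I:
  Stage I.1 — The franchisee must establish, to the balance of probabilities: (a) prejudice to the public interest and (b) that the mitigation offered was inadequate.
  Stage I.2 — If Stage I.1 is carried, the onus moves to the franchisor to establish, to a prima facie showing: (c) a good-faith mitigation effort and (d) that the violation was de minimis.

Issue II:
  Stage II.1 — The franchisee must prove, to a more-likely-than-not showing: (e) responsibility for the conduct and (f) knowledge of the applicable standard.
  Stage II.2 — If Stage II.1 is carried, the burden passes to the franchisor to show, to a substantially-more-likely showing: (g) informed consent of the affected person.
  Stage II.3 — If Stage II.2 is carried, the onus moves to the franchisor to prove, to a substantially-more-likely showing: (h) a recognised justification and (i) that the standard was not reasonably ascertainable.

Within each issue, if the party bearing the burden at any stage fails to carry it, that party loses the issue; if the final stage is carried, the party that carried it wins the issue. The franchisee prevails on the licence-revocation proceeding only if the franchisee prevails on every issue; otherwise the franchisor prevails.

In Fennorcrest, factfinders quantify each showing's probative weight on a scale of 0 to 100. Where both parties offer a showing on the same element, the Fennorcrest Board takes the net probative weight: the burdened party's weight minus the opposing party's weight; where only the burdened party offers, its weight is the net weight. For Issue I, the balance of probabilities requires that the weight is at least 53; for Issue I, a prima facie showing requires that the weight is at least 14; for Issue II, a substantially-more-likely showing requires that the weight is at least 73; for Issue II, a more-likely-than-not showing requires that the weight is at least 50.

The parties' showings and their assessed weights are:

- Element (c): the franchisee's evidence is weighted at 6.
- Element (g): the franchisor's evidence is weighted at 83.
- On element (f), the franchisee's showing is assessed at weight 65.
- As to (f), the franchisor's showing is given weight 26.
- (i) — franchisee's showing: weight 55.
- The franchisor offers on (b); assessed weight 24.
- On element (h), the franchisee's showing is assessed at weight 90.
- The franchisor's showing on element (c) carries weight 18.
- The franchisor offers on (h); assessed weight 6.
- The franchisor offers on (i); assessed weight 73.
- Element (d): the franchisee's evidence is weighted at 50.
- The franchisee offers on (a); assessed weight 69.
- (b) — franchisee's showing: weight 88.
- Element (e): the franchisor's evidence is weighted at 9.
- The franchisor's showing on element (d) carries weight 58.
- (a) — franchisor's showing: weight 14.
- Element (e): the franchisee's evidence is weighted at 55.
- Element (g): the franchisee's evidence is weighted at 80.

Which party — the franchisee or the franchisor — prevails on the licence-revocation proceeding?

— Issue I —
Stage I.1 (franchisee, the balance of probabilities, weight is at least 53): (a) net 69−14=55 ≥ 53 — meets; (b) net 88−24=64 ≥ 53 — meets.
  Stage I.1 carried; the burden shifts to the franchisor.
Stage I.2 (franchisor, a prima facie showing, weight is at least 14): (c) net 18−6=12 < 14 — fails; (d) net 58−50=8 < 14 — fails.
  The franchisor does not carry Stage I.2.
So the franchisee prevails on this issue.
— Issue II —
At Stage II.1 the franchisee must meet a more-likely-than-not showing (weight is at least 50): on (e) the weight is 55 less the opposing 9 gives net 46, which does not reach 50, so (e) does not meet the standard; on (f) the weight is 65 less the opposing 26 gives net 39, which does not reach 50, so (f) does not meet the standard.
  The franchisee does not carry Stage II.1.
The franchisor prevails on this issue.
Per-issue: Issue I → franchisee; Issue II → franchisor. The franchisee must prevail on every issue; overall, the franchisor prevails.

franchisor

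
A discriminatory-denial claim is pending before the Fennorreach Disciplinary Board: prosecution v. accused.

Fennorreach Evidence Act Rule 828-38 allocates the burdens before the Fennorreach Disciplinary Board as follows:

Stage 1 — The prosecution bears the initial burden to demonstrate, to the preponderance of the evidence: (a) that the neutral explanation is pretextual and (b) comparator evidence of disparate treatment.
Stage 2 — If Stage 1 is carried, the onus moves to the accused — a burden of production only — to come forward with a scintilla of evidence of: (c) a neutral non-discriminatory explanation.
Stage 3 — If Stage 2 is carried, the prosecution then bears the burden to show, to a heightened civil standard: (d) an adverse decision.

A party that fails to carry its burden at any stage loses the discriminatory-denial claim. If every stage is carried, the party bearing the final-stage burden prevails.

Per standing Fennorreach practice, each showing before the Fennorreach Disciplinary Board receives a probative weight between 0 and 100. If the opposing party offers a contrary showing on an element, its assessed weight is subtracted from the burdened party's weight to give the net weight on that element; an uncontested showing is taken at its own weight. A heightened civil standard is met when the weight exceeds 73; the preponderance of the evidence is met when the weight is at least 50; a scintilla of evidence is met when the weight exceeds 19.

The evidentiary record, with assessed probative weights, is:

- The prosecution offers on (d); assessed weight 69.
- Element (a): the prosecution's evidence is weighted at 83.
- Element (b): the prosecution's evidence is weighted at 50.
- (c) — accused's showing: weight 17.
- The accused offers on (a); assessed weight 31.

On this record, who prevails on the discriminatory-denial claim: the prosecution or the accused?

prosecution

Stage 1 (prosecution, the preponderance of the evidence, weight is at least 50): (a) net 83−31=52 ≥ 50 — meets; (b) 50 ≥ 50 — meets.
  The prosecution carries Stage 1; the accused now bears the burden.
Stage 2 (accused, a scintilla of evidence, weight exceeds 19): (c) 17 ≤ 19 — fails.
  The accused does not carry Stage 2.
So the prosecution prevails.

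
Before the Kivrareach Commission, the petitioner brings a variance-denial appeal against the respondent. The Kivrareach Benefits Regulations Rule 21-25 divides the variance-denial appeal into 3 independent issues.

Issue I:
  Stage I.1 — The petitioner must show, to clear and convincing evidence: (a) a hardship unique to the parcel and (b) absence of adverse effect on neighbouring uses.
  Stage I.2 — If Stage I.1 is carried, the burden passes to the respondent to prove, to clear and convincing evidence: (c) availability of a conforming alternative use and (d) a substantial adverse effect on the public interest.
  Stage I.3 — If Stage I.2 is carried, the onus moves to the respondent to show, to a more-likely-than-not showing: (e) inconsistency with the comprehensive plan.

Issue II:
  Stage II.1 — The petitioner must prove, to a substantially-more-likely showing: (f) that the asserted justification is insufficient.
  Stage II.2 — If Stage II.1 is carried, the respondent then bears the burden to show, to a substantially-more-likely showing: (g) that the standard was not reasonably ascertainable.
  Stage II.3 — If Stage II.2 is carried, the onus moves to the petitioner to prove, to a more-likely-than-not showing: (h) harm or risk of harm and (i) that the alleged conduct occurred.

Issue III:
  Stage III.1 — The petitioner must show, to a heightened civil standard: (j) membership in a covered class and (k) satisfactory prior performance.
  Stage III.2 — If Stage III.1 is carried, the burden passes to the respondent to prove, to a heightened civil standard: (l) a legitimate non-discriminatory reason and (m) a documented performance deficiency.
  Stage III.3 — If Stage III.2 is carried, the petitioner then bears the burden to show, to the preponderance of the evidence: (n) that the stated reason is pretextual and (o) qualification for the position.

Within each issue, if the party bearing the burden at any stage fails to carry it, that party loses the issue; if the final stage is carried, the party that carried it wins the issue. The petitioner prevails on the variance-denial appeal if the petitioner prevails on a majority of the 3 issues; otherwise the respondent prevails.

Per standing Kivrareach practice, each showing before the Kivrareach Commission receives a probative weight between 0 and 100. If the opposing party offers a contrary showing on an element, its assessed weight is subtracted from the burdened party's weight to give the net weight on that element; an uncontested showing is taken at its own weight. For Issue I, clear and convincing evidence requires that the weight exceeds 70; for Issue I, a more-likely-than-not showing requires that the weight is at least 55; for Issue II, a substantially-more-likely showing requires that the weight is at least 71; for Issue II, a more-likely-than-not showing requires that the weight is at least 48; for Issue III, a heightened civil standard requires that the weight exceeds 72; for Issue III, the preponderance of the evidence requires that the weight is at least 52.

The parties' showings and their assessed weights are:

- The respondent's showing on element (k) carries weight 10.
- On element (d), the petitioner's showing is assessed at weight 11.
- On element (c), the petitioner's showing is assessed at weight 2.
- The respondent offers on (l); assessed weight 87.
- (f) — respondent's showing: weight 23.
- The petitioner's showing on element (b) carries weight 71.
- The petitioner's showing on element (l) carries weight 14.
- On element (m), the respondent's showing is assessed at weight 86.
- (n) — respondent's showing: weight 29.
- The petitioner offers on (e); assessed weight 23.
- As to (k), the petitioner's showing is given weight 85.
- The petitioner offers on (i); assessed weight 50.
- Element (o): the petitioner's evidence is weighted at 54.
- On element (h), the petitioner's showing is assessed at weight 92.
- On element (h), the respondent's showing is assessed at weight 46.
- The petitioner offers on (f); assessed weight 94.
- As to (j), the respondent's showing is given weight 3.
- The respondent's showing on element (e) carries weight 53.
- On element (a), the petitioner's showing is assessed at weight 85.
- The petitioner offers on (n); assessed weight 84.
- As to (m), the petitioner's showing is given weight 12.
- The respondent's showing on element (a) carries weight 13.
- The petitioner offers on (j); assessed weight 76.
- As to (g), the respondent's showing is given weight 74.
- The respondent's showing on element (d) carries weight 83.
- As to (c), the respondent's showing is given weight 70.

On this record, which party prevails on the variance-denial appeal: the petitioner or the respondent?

petitioner

— Issue I —
Stage I.1 (petitioner, clear and convincing evidence, weight exceeds 70): (a) net 85−13=72 > 70 — meets; (b) 71 > 70 — meets.
  The petitioner carries Stage I.1; the respondent now bears the burden.
Stage I.2 (respondent, clear and convincing evidence, weight exceeds 70): (c) net 70−2=68 ≤ 70 — fails; (d) net 83−11=72 > 70 — meets.
  Not every element is met, so the respondent fails to carry Stage I.2.
So the petitioner prevails on this issue.
— Issue II —
At Stage II.1 the petitioner must meet a substantially-more-likely showing (weight is at least 71): on (f) the weight is 94 less the opposing 23 gives net 71, which does reach 71, so (f) meets the standard.
  Stage II.1 is satisfied; the onus moves to the respondent.
At Stage II.2 the respondent must meet a substantially-more-likely showing (weight is at least 71): on (g) the weight is 74, which does reach 71, so (g) meets the standard.
  Stage II.2 is satisfied; the onus moves to the petitioner.
At Stage II.3 the petitioner must meet a more-likely-than-not showing (weight is at least 48): on (h) the weight is 92 less the opposing 46 gives net 46, which does not reach 48, so (h) does not meet the standard; on (i) the weight is 50, which does reach 48, so (i) meets the standard.
  Stage II.3 not carried; the petitioner fails its burden.
So the respondent prevails on this issue.
— Issue III —
Stage III.1 (petitioner, a heightened civil standard, weight exceeds 72): (j) net 76−3=73 > 72 — meets; (k) net 85−10=75 > 72 — meets.
  All elements met. The burden passes to the respondent.
Stage III.2 (respondent, a heightened civil standard, weight exceeds 72): (l) net 87−14=73 > 72 — meets; (m) net 86−12=74 > 72 — meets.
  All elements met. The burden passes to the petitioner.
Stage III.3 (petitioner, the preponderance of the evidence, weight is at least 52): (n) net 84−29=55 ≥ 52 — meets; (o) 54 ≥ 52 — meets.
  The petitioner carries the last stage.
Every stage carried; the petitioner prevails on this issue.
Per-issue: Issue I → petitioner; Issue II → respondent; Issue III → petitioner. The petitioner must prevail on a majority of issues; overall, the petitioner prevails.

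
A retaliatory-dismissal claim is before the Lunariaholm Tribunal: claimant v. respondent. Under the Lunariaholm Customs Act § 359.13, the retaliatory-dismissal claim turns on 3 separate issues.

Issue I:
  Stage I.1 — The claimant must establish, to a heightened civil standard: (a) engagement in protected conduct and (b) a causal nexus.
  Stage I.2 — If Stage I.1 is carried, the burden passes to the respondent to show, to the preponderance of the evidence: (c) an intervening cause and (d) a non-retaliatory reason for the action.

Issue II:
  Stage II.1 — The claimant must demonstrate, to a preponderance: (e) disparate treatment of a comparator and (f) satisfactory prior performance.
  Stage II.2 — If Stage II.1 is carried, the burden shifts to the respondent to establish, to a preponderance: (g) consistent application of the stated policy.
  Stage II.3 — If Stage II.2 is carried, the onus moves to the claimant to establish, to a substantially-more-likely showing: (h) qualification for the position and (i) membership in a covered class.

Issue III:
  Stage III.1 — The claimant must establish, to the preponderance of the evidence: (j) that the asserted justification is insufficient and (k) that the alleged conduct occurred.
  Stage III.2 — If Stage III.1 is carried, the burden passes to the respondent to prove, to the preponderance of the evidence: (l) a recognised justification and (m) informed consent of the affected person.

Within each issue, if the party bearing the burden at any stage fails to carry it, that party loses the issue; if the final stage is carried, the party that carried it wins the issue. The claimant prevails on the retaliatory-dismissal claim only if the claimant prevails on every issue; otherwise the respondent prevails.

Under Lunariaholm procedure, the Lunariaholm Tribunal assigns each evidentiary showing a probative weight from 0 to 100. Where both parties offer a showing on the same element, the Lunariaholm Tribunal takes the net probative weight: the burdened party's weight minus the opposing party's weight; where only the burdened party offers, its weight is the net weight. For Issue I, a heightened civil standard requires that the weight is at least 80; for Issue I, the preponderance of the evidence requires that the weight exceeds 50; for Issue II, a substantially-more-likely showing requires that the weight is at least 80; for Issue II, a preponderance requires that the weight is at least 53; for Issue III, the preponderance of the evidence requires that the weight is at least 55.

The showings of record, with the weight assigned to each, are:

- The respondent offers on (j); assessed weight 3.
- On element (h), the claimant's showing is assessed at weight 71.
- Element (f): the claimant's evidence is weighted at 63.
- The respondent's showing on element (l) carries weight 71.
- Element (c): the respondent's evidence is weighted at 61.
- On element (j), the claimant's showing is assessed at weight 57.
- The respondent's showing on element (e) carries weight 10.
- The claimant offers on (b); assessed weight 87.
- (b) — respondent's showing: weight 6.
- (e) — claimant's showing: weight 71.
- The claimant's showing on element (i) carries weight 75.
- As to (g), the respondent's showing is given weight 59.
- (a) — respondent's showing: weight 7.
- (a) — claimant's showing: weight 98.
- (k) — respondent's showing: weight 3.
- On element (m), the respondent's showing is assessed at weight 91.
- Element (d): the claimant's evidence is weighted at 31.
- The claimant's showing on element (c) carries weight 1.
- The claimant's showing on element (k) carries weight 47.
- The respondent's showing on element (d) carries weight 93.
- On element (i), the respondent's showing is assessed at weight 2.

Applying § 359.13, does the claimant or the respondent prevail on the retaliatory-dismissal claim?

— Issue I —
At Stage I.1 the claimant must meet a heightened civil standard (weight is at least 80): on (a) the weight is 98 less the opposing 7 gives net 91, which does reach 80, so (a) meets the standard; on (b) the weight is 87 less the opposing 6 gives net 81, which does reach 80, so (b) meets the standard.
  The claimant carries Stage I.1; the respondent now bears the burden.
At Stage I.2 the respondent must meet the preponderance of the evidence (weight exceeds 50): on (c) the weight is 61 less the opposing 1 gives net 60, > 50, so (c) meets the standard; on (d) the weight is 93 less the opposing 31 gives net 62, which does exceed 50, so (d) meets the standard.
  The respondent carries the last stage.
All stages carried — the respondent prevails on this issue.
— Issue II —
At Stage II.1 the claimant must meet a preponderance (weight is at least 53): on (e) the weight is 71 less the opposing 10 gives net 61, ≥ 53, so (e) meets the standard; on (f) the weight is 63, which does reach 53, so (f) meets the standard.
  The claimant carries Stage II.1; the respondent now bears the burden.
At Stage II.2 the respondent must meet a preponderance (weight is at least 53): on (g) the weight is 59, ≥ 53, so (g) meets the standard.
  Stage II.2 is satisfied; the onus moves to the claimant.
At Stage II.3 the claimant must meet a substantially-more-likely showing (weight is at least 80): on (h) the weight is 71, which does not reach 80, so (h) does not meet the standard; on (i) the weight is 75 less the opposing 2 gives net 73, < 80, so (i) does not meet the standard.
  Not every element is met, so the claimant fails to carry Stage II.3.
The analysis ends at Stage II.3; the respondent prevails on this issue.
— Issue III —
At Stage III.1 the claimant must meet the preponderance of the evidence (weight is at least 55): on (j) the weight is 57 less the opposing 3 gives net 54, which does not reach 55, so (j) does not meet the standard; on (k) the weight is 47 less the opposing 3 gives net 44, < 55, so (k) does not meet the standard.
  Not every element is met, so the claimant fails to carry Stage III.1.
The analysis ends at Stage III.1; the respondent prevails on this issue.
Per-issue: Issue I → respondent; Issue II → respondent; Issue III → respondent. The claimant must prevail on every issue; overall, the respondent prevails.

respondent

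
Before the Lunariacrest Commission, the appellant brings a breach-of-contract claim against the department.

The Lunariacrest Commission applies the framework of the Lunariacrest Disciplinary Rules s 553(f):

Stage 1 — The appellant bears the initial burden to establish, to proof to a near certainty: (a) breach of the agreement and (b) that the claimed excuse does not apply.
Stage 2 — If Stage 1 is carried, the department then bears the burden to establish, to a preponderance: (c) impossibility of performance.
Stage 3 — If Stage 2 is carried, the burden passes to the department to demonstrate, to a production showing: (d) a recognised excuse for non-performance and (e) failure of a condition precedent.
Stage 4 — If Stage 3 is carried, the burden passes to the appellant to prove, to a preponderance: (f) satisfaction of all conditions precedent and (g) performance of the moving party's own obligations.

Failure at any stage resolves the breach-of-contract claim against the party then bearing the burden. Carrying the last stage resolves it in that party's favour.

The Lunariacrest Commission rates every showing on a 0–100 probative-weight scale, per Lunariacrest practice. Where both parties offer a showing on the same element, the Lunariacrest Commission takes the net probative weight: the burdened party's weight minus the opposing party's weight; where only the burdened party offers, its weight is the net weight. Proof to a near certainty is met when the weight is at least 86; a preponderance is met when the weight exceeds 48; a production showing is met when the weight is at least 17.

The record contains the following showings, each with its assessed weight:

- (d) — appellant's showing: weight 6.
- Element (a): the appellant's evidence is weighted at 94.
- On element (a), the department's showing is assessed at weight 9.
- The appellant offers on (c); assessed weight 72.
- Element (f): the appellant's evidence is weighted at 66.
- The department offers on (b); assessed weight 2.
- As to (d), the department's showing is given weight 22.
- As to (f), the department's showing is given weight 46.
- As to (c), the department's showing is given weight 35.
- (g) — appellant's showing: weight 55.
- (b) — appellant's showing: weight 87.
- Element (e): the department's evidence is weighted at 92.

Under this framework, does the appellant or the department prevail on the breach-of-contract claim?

department

Stage 1 — burden on appellant; standard: proof to a near certainty (weight is at least 86).
    (a): 94 − 9 = 85 < 86 [not met]
    (b): 87 − 2 = 85 < 86 [not met]
  The appellant does not carry Stage 1.
The department prevails.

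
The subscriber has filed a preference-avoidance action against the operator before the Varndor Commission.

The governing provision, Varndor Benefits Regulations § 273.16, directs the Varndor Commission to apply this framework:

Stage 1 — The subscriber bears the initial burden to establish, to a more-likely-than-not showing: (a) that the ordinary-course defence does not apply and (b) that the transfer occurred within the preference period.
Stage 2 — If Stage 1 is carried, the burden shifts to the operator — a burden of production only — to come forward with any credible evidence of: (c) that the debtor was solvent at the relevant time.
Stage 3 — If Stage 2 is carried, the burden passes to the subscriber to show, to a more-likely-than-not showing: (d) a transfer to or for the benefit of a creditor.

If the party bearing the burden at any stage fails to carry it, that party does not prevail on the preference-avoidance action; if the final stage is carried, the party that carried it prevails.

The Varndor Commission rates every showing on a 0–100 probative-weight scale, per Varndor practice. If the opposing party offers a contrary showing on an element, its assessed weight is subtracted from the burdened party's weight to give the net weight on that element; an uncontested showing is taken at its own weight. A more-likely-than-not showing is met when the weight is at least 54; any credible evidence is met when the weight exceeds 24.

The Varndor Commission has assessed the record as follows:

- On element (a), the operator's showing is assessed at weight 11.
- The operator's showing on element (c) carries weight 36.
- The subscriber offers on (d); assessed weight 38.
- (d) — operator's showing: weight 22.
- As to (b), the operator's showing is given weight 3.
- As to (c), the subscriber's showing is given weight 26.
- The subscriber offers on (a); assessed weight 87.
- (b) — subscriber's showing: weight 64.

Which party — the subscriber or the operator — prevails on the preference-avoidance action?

Stage 1 — burden on subscriber; standard: a more-likely-than-not showing (weight is at least 54).
    (a): 87 − 11 = 76 ≥ 54 [met]
    (b): 64 − 3 = 61 ≥ 54 [met]
  The subscriber carries Stage 1; the operator now bears the burden.
Stage 2 — burden on operator; standard: any credible evidence (weight exceeds 24).
    (c): 36 − 26 = 10 ≤ 24 [not met]
  The operator does not carry Stage 2.
The subscriber prevails.

subscriber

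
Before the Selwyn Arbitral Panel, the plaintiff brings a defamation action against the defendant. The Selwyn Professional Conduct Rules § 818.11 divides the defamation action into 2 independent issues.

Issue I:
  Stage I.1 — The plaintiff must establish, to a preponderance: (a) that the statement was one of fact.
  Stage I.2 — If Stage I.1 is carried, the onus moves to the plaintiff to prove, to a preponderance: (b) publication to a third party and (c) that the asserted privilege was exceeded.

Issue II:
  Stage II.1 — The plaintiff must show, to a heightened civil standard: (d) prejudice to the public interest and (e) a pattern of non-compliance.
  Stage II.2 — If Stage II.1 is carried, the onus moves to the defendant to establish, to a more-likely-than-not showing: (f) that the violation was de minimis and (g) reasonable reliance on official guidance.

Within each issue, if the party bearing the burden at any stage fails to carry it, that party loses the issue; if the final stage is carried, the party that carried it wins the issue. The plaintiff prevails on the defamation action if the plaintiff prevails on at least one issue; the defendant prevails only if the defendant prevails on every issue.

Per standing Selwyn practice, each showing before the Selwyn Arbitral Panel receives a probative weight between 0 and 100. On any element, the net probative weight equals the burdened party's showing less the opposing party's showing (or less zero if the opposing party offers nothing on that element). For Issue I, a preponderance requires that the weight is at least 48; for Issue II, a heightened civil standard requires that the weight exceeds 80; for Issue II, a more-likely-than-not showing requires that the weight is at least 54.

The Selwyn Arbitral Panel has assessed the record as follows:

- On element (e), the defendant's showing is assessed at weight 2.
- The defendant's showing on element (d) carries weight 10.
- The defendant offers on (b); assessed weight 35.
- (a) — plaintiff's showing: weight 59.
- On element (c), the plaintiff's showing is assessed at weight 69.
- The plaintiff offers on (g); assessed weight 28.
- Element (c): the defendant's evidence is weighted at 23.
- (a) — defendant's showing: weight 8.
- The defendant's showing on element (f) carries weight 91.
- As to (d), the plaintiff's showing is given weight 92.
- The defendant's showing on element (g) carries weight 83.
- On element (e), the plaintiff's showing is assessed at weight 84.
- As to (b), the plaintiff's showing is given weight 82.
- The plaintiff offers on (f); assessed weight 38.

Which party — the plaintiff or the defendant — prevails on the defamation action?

plaintiff

— Issue I —
Stage I.1 (plaintiff, a preponderance, weight is at least 48): (a) net 59−8=51 ≥ 48 — meets.
  Stage I.1 is satisfied; the plaintiff continues to bear the burden.
Stage I.2 (plaintiff, a preponderance, weight is at least 48): (b) net 82−35=47 < 48 — fails; (c) net 69−23=46 < 48 — fails.
  Not every element is met, so the plaintiff fails to carry Stage I.2.
So the defendant prevails on this issue.
— Issue II —
Stage II.1 (plaintiff, a heightened civil standard, weight exceeds 80): (d) net 92−10=82 > 80 — meets; (e) net 84−2=82 > 80 — meets.
  Stage II.1 carried; the burden shifts to the defendant.
Stage II.2 (defendant, a more-likely-than-not showing, weight is at least 54): (f) net 91−38=53 < 54 — fails; (g) net 83−28=55 ≥ 54 — meets.
  Stage II.2 not carried; the defendant fails its burden.
The analysis ends at Stage II.2; the plaintiff prevails on this issue.
Per-issue: Issue I → defendant; Issue II → plaintiff. The plaintiff must prevail on at least one issue; overall, the plaintiff prevails.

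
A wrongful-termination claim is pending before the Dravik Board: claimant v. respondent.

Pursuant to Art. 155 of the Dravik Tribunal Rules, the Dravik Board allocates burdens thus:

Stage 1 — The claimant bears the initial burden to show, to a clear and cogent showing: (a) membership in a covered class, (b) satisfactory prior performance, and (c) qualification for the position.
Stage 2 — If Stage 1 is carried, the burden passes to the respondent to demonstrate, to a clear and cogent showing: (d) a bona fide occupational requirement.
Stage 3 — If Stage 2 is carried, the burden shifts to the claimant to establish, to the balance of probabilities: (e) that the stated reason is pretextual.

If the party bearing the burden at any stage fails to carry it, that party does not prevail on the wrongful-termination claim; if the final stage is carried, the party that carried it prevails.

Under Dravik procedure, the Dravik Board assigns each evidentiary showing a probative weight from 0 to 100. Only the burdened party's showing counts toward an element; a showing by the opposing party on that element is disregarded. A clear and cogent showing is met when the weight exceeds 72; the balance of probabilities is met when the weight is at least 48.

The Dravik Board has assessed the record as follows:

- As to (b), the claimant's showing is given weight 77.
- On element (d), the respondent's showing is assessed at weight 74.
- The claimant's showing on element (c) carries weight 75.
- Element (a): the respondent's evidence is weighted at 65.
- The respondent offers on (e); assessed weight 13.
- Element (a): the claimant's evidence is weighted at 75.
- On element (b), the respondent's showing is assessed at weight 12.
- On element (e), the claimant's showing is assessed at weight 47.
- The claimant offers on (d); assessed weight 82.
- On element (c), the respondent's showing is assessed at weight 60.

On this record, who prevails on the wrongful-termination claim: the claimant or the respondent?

At Stage 1 the claimant must meet a clear and cogent showing (weight exceeds 72): on (a) the weight is 75 (the respondent's 65 is given no effect), > 72, so (a) meets the standard; on (b) the weight is 77 (the respondent's 12 is given no effect), > 72, so (b) meets the standard; on (c) the weight is 75 (the respondent's 60 is given no effect), which does exceed 72, so (c) meets the standard.
  Stage 1 carried; the burden shifts to the respondent.
At Stage 2 the respondent must meet a clear and cogent showing (weight exceeds 72): on (d) the weight is 74 (the claimant's 82 is given no effect), > 72, so (d) meets the standard.
  Stage 2 carried; the burden shifts to the claimant.
At Stage 3 the claimant must meet the balance of probabilities (weight is at least 48): on (e) the weight is 47 (the respondent's 13 is given no effect), < 48, so (e) does not meet the standard.
  Not every element is met, so the claimant fails to carry Stage 3.
So the respondent prevails.

respondent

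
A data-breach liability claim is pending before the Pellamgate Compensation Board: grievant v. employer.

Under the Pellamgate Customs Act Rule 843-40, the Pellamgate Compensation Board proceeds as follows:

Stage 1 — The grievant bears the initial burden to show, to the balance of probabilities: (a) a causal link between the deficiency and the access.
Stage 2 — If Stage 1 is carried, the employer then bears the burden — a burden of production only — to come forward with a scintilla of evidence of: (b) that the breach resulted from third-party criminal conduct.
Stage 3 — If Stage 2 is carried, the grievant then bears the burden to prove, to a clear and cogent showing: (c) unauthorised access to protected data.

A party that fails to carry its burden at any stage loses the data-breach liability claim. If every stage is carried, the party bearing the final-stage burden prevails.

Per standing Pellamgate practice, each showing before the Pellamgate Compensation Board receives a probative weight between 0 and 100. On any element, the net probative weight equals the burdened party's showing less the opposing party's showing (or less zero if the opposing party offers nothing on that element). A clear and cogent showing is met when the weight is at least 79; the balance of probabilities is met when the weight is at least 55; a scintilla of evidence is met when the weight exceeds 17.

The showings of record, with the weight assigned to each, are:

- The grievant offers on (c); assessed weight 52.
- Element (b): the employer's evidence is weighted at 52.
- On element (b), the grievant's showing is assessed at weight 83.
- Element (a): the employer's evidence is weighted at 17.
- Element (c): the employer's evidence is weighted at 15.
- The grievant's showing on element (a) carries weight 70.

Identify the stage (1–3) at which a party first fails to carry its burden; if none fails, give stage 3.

stage 1

Stage 1 (grievant, the balance of probabilities, weight is at least 55): (a) net 70−17=53 < 55 — fails.
  Stage 1 not carried; the grievant fails its burden.
The employer prevails.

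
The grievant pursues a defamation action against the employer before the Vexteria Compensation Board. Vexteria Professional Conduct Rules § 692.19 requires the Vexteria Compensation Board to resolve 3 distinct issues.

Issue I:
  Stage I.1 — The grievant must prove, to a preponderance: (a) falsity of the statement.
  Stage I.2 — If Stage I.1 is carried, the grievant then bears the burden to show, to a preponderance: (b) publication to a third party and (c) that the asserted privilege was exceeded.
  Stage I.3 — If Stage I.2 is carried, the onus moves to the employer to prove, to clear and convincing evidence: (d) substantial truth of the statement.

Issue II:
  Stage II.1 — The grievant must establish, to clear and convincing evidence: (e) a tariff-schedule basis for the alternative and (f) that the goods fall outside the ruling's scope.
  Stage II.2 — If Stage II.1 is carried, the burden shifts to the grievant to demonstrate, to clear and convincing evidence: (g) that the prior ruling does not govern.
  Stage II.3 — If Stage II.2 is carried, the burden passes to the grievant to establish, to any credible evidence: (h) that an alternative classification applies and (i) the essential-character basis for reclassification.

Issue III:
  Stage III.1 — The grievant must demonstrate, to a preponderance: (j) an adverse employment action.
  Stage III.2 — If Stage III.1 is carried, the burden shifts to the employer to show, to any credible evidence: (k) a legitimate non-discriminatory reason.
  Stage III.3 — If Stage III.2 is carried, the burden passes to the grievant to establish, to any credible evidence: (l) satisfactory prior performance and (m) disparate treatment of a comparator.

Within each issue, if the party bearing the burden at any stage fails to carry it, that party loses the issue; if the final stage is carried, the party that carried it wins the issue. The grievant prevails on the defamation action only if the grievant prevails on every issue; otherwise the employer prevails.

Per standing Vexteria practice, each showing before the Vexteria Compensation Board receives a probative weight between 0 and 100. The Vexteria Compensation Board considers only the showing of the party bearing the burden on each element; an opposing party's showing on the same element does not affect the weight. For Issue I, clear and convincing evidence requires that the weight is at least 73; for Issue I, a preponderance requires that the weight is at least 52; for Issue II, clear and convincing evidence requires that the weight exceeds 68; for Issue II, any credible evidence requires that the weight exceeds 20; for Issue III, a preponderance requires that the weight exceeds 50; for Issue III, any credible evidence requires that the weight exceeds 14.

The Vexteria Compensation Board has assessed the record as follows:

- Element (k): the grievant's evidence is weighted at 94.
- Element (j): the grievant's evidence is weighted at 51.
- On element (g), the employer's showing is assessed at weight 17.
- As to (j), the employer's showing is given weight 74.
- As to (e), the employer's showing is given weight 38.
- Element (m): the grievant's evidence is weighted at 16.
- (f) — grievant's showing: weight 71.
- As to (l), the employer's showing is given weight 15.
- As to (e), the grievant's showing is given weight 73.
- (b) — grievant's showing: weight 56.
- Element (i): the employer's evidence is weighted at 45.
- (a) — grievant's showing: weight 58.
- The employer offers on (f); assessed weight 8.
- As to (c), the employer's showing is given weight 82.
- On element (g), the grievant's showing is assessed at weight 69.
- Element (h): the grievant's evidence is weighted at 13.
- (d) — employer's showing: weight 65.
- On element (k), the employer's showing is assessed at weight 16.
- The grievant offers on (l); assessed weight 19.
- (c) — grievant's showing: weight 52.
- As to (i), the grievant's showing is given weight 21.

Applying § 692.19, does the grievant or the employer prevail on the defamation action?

— Issue I —
Stage I.1 — burden on grievant; standard: a preponderance (weight is at least 52).
    (a): 58 ≥ 52 [met]
  Stage I.1 carried; the burden remains with the grievant.
Stage I.2 — burden on grievant; standard: a preponderance (weight is at least 52).
    (b): 56 ≥ 52 [met]
    (c): 52 (employer's 82 disregarded) ≥ 52 [met]
  Stage I.2 carried; the burden shifts to the employer.
Stage I.3 — burden on employer; standard: clear and convincing evidence (weight is at least 73).
    (d): 65 < 73 [not met]
  Stage I.3 not carried; the employer fails its burden.
So the grievant prevails on this issue.
— Issue II —
At Stage II.1 the grievant must meet clear and convincing evidence (weight exceeds 68): on (e) the weight is 73 (the employer's 38 is given no effect), > 68, so (e) meets the standard; on (f) the weight is 71 (the employer's 8 is given no effect), > 68, so (f) meets the standard.
  Stage II.1 carried; the burden remains with the grievant.
At Stage II.2 the grievant must meet clear and convincing evidence (weight exceeds 68): on (g) the weight is 69 (the employer's 17 is given no effect), > 68, so (g) meets the standard.
  All elements met. The grievant retains the burden for Stage II.3.
At Stage II.3 the grievant must meet any credible evidence (weight exceeds 20): on (h) the weight is 13, ≤ 20, so (h) does not meet the standard; on (i) the weight is 21 (the employer's 45 is given no effect), > 20, so (i) meets the standard.
  Not every element is met, so the grievant fails to carry Stage II.3.
The employer prevails on this issue.
— Issue III —
Stage III.1 — burden on grievant; standard: a preponderance (weight exceeds 50).
    (j): 51 (employer's 74 disregarded) > 50 [met]
  Stage III.1 carried; the burden shifts to the employer.
Stage III.2 — burden on employer; standard: any credible evidence (weight exceeds 14).
    (k): 16 (grievant's 94 disregarded) > 14 [met]
  The employer carries Stage III.2; the grievant now bears the burden.
Stage III.3 — burden on grievant; standard: any credible evidence (weight exceeds 14).
    (l): 19 (employer's 15 disregarded) > 14 [met]
    (m): 16 > 14 [met]
  The grievant carries the last stage.
All stages carried — the grievant prevails on this issue.
Per-issue: Issue I → grievant; Issue II → employer; Issue III → grievant. The grievant must prevail on every issue; overall, the employer prevails.

employer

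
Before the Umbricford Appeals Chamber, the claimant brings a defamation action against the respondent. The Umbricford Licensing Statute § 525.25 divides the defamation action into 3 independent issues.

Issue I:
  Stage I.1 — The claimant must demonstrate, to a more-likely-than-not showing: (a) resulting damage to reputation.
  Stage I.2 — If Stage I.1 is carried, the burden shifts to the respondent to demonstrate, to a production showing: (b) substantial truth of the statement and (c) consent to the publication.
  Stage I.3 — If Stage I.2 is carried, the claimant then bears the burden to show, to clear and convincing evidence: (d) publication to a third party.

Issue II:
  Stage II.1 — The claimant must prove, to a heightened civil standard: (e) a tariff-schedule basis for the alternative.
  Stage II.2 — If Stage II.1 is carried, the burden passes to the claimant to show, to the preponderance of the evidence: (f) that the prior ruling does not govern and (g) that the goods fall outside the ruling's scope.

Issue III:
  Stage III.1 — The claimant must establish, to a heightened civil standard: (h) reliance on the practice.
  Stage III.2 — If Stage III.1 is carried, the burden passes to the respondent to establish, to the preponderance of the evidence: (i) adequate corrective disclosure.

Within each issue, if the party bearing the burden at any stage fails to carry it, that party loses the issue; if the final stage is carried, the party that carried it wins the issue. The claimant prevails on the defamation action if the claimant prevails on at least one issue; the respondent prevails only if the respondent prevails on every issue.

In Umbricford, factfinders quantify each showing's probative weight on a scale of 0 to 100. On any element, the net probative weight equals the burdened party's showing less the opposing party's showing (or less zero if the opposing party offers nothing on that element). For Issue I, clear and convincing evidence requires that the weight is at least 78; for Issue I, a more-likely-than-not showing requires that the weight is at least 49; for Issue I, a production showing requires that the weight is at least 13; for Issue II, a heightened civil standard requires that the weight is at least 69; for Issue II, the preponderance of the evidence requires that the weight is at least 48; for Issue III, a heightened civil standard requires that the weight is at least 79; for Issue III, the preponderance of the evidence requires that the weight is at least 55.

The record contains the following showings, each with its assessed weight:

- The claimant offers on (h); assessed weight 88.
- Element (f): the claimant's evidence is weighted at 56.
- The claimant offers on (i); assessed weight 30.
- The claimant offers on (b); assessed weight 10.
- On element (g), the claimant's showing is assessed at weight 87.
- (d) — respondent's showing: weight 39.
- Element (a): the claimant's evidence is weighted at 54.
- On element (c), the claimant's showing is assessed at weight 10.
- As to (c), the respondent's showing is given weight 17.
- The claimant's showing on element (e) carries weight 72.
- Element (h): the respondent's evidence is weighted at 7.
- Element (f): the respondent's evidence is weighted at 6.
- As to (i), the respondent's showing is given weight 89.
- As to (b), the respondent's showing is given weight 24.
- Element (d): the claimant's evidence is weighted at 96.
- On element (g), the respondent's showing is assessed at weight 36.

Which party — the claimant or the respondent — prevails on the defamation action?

claimant

— Issue I —
Stage I.1 (claimant, a more-likely-than-not showing, weight is at least 49): (a) 54 ≥ 49 — meets.
  All elements met. The burden passes to the respondent.
Stage I.2 (respondent, a production showing, weight is at least 13): (b) net 24−10=14 ≥ 13 — meets; (c) net 17−10=7 < 13 — fails.
  Not every element is met, so the respondent fails to carry Stage I.2.
The analysis ends at Stage I.2; the claimant prevails on this issue.
— Issue II —
Stage II.1 (claimant, a heightened civil standard, weight is at least 69): (e) 72 ≥ 69 — meets.
  Stage II.1 is satisfied; the claimant continues to bear the burden.
Stage II.2 (claimant, the preponderance of the evidence, weight is at least 48): (f) net 56−6=50 ≥ 48 — meets; (g) net 87−36=51 ≥ 48 — meets.
  Stage II.2 carried; the final stage is satisfied.
With every stage satisfied, the claimant prevails on this issue.
— Issue III —
Stage III.1 — burden on claimant; standard: a heightened civil standard (weight is at least 79).
    (h): 88 − 7 = 81 ≥ 79 [met]
  All elements met. The burden passes to the respondent.
Stage III.2 — burden on respondent; standard: the preponderance of the evidence (weight is at least 55).
    (i): 89 − 30 = 59 ≥ 55 [met]
  All elements met at the final stage.
All stages carried — the respondent prevails on this issue.
Per-issue: Issue I → claimant; Issue II → claimant; Issue III → respondent. The claimant must prevail on at least one issue; overall, the claimant prevails.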